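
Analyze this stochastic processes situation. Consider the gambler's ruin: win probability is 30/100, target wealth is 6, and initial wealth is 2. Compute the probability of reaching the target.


Gambler's ruin formula:
r = q/p = 0.7000/0.3000 = 2.3333
P(win) = (1 - r^i)/(1 - r^N)
= (1 - 2.3333^2)/(1 - 2.3333^6)
= 0.0277

0.0277


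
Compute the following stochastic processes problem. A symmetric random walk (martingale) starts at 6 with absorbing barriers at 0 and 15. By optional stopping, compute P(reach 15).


By optional stopping theorem: E(M at tau) = M(0) = 6
P(hit 15)*15 + P(hit 0)*0 = 6
P(hit 15) = (6 - 0)/(15 - 0) = 2/5 = 0.4000

0.4000


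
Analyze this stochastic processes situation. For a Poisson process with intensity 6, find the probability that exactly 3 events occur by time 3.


P(N(t)=k) = (lambda*t)^k * exp(-lambda*t) / k!
lambda*t = 18
= 18^3 * exp(-18) / 3!
= 5832 * 1.5230e-08 / 6
= 1.4804e-05

1.4804e-05


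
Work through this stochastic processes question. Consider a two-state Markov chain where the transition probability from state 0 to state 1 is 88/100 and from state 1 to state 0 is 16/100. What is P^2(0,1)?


Computing P^2 by matrix multiplication.
P = [[0.1200, 0.8800], [0.1600, 0.8400]]
After raising P to the power 2:
P^2(0,1) = 0.8448

0.8448


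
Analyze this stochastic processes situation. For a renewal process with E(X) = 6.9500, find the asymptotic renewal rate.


Long-run renewal rate = 1/E(X)
= 1/6.9500
= 0.1439

0.1439


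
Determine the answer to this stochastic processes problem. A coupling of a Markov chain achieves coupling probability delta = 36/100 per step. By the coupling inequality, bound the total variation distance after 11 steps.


TV distance bound <= (1-delta)^n
= (1 - 0.3600)^11
= 0.6400^11
= 0.0074

0.0074


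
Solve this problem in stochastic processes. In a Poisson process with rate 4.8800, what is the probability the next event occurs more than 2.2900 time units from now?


P(X > t) = exp(-lambda * t)
= exp(-4.8800 * 2.2900)
= exp(-11.1752) = 1.4018e-05

1.4018e-05


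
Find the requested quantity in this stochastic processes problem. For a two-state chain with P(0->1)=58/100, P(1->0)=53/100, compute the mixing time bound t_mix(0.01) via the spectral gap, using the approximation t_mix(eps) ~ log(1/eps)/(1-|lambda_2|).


lambda_2 = |1 - p01 - p10| = |1 - 0.5800 - 0.5300| = 0.1100
t_mix ~ log(1/eps)/(1 - |lambda_2|)
= log(100)/(1 - 0.1100) = 4.6052/0.8900
= 5.1743

5.1743


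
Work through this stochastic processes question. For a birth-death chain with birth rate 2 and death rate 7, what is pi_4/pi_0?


For birth-death process, pi_n/pi_0 = (lambda/mu)^n
= (2/7)^4
= 0.0067

0.0067


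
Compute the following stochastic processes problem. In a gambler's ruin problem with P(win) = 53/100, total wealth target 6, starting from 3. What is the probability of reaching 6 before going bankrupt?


Gambler's ruin formula:
r = q/p = 0.4700/0.5300 = 0.8868
P(win) = (1 - r^i)/(1 - r^N)
= (1 - 0.8868^3)/(1 - 0.8868^6)
= 0.5891

0.5891


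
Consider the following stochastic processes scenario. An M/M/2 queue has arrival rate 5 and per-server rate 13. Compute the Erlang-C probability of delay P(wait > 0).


a = lambda/mu = 0.3846
rho = a/c = 0.1923
Erlang-C formula applied:
C(c,a) = 0.0620

0.0620


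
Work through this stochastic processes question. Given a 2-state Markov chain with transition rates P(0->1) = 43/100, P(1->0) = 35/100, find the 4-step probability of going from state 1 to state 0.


Computing P^4 by matrix multiplication.
P = [[0.5700, 0.4300], [0.3500, 0.6500]]
After raising P to the power 4:
P^4(1,0) = 0.4477

0.4477


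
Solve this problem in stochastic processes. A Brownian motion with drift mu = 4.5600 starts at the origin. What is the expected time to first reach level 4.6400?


Expected first passage time = a/mu
= 4.6400/4.5600
= 1.0175

1.0175


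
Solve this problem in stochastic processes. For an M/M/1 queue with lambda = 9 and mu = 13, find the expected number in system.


rho = 9/13 = 0.6923
L = rho/(1-rho)
= 0.6923/0.3077
= 2.2500

2.2500


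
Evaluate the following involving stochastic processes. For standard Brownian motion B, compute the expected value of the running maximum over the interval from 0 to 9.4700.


E(max B(s)) = sqrt(2t/pi)
= sqrt(2*9.4700/pi)
= sqrt(6.0288)
= 2.4554

2.4554


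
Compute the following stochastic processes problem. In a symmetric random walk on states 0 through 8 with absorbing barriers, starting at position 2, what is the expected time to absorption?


For symmetric RW on 0,...,N with absorbing barriers, E(i) = i*(N-i)
E(2) = 2 * 6 = 12

12


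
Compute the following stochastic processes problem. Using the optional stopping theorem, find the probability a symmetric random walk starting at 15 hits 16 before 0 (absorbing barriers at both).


By optional stopping theorem: E(M at tau) = M(0) = 15
P(hit 16)*16 + P(hit 0)*0 = 15
P(hit 16) = (15 - 0)/(16 - 0) = 15/16 = 0.9375

0.9375


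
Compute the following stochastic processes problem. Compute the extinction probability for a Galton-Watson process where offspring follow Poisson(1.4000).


Since mu = 1.4000 > 1, extinction prob q < 1.
Solve s = exp(mu*(s-1)) iteratively.
q = 0.4890

0.4890


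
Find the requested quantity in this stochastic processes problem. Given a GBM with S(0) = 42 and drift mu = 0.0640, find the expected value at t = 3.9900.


E[S(t)] = S(0) * exp(mu * t)
= 42 * exp(0.0640 * 3.9900)
= 42 * 1.2909
= 54.2189

54.2189


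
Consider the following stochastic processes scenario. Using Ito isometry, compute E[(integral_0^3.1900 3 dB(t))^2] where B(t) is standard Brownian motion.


By Ito isometry: E[(int f dB)^2] = int f^2 dt
= 3^2 * 3.1900
= 9 * 3.1900 = 28.7100

28.7100


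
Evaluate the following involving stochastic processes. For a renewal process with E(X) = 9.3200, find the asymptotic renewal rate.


Long-run renewal rate = 1/E(X)
= 1/9.3200
= 0.1073

0.1073


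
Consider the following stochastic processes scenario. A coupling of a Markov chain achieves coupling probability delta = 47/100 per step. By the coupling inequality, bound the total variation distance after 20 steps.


TV distance bound <= (1-delta)^n
= (1 - 0.4700)^20
= 0.5300^20
= 3.0586e-06

3.0586e-06


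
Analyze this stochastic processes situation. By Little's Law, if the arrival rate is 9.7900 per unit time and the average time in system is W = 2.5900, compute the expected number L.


Little's Law: L = lambda * W
= 9.7900 * 2.5900
= 25.3561

25.3561


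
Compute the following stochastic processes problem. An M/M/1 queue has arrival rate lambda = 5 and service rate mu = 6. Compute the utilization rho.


rho = lambda/mu
= 5/6
= 0.8333

0.8333


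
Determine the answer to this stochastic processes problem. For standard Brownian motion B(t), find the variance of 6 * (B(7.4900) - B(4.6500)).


Var(alpha*(B(t)-B(s))) = alpha^2 * (t-s)
= 6^2 * (7.4900 - 4.6500)
= 36 * 2.8400
= 102.2400

102.2400


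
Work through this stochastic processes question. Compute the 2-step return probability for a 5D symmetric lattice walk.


P(return in 2 steps) = P(reverse first step) = 1/(2d)
= 1/10
= 0.1000

0.1000


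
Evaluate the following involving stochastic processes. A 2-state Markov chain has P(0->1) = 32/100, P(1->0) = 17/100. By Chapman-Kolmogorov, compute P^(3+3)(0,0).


P^6 = P^3 * P^3
Computing via matrix multiplication of the transition matrix.
Entry (0,0) of P^6 = 0.3584

0.3584


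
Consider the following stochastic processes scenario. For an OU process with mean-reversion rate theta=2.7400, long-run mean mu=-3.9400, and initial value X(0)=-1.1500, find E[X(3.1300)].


E[X(t)] = mu + (X(0) - mu)*exp(-theta*t)
= -3.9400 + (-1.1500 - -3.9400)*exp(-2.7400*3.1300)
= -3.9400 + 2.7900 * 1.8854e-04
= -3.9395

-3.9395


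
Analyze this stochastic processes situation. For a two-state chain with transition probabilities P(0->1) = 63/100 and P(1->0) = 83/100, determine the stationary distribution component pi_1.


Stationary distribution: pi_0 = p10/(p01+p10), pi_1 = p01/(p01+p10)
p01 = 0.6300, p10 = 0.8300
pi_1 = 0.4315

0.4315


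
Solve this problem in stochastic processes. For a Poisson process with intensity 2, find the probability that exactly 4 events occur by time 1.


P(N(t)=k) = (lambda*t)^k * exp(-lambda*t) / k!
lambda*t = 2
= 2^4 * exp(-2) / 4!
= 16 * 0.1353 / 24
= 0.0902

0.0902


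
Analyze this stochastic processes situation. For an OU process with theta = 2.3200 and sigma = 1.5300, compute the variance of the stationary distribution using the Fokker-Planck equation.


Stationary variance = sigma^2 / (2*theta)
= 1.5300^2 / (2*2.3200)
= 2.3409 / 4.6400
= 0.5045

0.5045


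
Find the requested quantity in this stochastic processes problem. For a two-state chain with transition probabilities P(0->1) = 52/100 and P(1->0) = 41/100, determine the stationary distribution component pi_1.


Stationary distribution: pi_0 = p10/(p01+p10), pi_1 = p01/(p01+p10)
p01 = 0.5200, p10 = 0.4100
pi_1 = 0.5591

0.5591


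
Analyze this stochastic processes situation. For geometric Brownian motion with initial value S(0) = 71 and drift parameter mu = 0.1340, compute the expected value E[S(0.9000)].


E[S(t)] = S(0) * exp(mu * t)
= 71 * exp(0.1340 * 0.9000)
= 71 * 1.1282
= 80.1003

80.1003


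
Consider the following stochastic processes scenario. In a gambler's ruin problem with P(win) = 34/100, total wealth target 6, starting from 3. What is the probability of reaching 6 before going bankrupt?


Gambler's ruin formula:
r = q/p = 0.6600/0.3400 = 1.9412
P(win) = (1 - r^i)/(1 - r^N)
= (1 - 1.9412^3)/(1 - 1.9412^6)
= 0.1203

0.1203


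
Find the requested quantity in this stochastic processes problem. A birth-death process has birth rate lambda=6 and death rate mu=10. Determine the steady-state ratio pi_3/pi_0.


For birth-death process, pi_n/pi_0 = (lambda/mu)^n
= (6/10)^3
= 0.2160

0.2160


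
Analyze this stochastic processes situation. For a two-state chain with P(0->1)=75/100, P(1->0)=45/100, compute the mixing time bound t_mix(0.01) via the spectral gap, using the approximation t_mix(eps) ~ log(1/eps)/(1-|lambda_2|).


lambda_2 = |1 - p01 - p10| = |1 - 0.7500 - 0.4500| = 0.2000
t_mix ~ log(1/eps)/(1 - |lambda_2|)
= log(100)/(1 - 0.2000) = 4.6052/0.8000
= 5.7565

5.7565


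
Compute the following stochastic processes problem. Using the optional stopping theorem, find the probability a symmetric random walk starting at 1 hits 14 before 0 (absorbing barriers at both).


By optional stopping theorem: E(M at tau) = M(0) = 1
P(hit 14)*14 + P(hit 0)*0 = 1
P(hit 14) = (1 - 0)/(14 - 0) = 1/14 = 0.0714

0.0714


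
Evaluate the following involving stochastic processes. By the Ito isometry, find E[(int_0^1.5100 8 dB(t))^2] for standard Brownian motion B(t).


By Ito isometry: E[(int f dB)^2] = int f^2 dt
= 8^2 * 1.5100
= 64 * 1.5100 = 96.6400

96.6400


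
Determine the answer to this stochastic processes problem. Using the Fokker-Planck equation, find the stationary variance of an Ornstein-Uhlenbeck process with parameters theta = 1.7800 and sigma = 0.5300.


Stationary variance = sigma^2 / (2*theta)
= 0.5300^2 / (2*1.7800)
= 0.2809 / 3.5600
= 0.0789

0.0789


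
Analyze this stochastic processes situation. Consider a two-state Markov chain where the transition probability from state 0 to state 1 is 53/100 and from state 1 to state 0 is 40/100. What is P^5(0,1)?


Computing P^5 by matrix multiplication.
P = [[0.4700, 0.5300], [0.4000, 0.6000]]
After raising P to the power 5:
P^5(0,1) = 0.5699

0.5699


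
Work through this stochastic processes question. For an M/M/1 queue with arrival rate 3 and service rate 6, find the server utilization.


rho = lambda/mu
= 3/6
= 0.5000

0.5000


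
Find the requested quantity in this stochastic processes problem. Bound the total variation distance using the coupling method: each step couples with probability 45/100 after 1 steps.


TV distance bound <= (1-delta)^n
= (1 - 0.4500)^1
= 0.5500^1
= 0.5500

0.5500


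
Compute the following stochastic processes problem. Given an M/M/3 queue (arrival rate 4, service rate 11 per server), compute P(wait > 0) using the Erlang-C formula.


a = lambda/mu = 0.3636
rho = a/c = 0.1212
Erlang-C formula applied:
C(c,a) = 0.0063

0.0063


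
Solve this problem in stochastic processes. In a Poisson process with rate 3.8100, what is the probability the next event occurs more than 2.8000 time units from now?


P(X > t) = exp(-lambda * t)
= exp(-3.8100 * 2.8000)
= exp(-10.6680) = 2.3278e-05

2.3278e-05


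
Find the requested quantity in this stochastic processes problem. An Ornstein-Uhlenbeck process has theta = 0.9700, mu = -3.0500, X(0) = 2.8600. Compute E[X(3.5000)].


E[X(t)] = mu + (X(0) - mu)*exp(-theta*t)
= -3.0500 + (2.8600 - -3.0500)*exp(-0.9700*3.5000)
= -3.0500 + 5.9100 * 0.0335
= -2.8518

-2.8518


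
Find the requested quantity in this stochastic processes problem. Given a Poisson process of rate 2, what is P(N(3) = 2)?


P(N(t)=k) = (lambda*t)^k * exp(-lambda*t) / k!
lambda*t = 6
= 6^2 * exp(-6) / 2!
= 36 * 0.0025 / 2
= 0.0446

0.0446


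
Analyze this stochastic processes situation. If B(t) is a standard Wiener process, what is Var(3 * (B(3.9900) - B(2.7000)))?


Var(alpha*(B(t)-B(s))) = alpha^2 * (t-s)
= 3^2 * (3.9900 - 2.7000)
= 9 * 1.2900
= 11.6100

11.6100


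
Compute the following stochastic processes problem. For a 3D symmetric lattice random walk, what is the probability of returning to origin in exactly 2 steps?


P(return in 2 steps) = P(reverse first step) = 1/(2d)
= 1/6
= 0.1667

0.1667


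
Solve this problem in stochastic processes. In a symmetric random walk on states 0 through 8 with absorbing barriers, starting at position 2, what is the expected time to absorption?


For symmetric RW on 0,...,N with absorbing barriers, E(i) = i*(N-i)
E(2) = 2 * 6 = 12

12


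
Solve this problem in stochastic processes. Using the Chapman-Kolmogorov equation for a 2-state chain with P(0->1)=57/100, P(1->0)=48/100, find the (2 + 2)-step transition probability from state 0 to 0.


P^4 = P^2 * P^2
Computing via matrix multiplication of the transition matrix.
Entry (0,0) of P^4 = 0.4571

0.4571


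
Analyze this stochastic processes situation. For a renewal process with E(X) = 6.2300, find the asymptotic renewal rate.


Long-run renewal rate = 1/E(X)
= 1/6.2300
= 0.1605

0.1605


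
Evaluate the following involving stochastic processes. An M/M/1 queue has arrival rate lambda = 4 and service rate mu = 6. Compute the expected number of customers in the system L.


rho = 4/6 = 0.6667
L = rho/(1-rho)
= 0.6667/0.3333
= 2.0000

2.0000


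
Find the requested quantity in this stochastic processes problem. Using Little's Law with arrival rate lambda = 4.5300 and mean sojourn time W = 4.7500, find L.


Little's Law: L = lambda * W
= 4.5300 * 4.7500
= 21.5175

21.5175


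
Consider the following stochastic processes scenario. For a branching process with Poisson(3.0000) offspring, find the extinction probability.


Since mu = 3.0000 > 1, extinction prob q < 1.
Solve s = exp(mu*(s-1)) iteratively.
q = 0.0595

0.0595


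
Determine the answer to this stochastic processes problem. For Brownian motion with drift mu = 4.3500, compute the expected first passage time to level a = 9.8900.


Expected first passage time = a/mu
= 9.8900/4.3500
= 2.2736

2.2736


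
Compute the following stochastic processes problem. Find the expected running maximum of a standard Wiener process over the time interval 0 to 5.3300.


E(max B(s)) = sqrt(2t/pi)
= sqrt(2*5.3300/pi)
= sqrt(3.3932)
= 1.8421

1.8421


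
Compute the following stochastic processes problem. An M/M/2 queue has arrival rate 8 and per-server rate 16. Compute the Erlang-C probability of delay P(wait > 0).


a = lambda/mu = 0.5000
rho = a/c = 0.2500
Erlang-C formula applied:
C(c,a) = 0.1000

0.1000


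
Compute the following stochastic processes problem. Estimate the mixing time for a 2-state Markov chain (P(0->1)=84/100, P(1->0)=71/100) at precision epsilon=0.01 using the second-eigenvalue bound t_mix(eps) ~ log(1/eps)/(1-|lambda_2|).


lambda_2 = |1 - p01 - p10| = |1 - 0.8400 - 0.7100| = 0.5500
t_mix ~ log(1/eps)/(1 - |lambda_2|)
= log(100)/(1 - 0.5500) = 4.6052/0.4500
= 10.2337

10.2337


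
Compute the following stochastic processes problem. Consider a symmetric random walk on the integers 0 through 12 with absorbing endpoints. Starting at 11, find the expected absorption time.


For symmetric RW on 0,...,N with absorbing barriers, E(i) = i*(N-i)
E(11) = 11 * 1 = 11

11


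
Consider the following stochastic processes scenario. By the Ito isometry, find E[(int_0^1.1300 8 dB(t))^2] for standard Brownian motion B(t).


By Ito isometry: E[(int f dB)^2] = int f^2 dt
= 8^2 * 1.1300
= 64 * 1.1300 = 72.3200

72.3200


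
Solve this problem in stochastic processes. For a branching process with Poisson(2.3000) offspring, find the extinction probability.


Since mu = 2.3000 > 1, extinction prob q < 1.
Solve s = exp(mu*(s-1)) iteratively.
q = 0.1376

0.1376


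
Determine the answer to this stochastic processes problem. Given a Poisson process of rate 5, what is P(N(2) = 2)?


P(N(t)=k) = (lambda*t)^k * exp(-lambda*t) / k!
lambda*t = 10
= 10^2 * exp(-10) / 2!
= 100 * 4.5400e-05 / 2
= 0.0023

0.0023


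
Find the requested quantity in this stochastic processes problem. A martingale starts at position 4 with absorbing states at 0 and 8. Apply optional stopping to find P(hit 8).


By optional stopping theorem: E(M at tau) = M(0) = 4
P(hit 8)*8 + P(hit 0)*0 = 4
P(hit 8) = (4 - 0)/(8 - 0) = 1/2 = 0.5000

0.5000


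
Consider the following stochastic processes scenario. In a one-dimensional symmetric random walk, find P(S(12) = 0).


P(S(12) = 0) = C(12,6) / 4^6
= 924 / 4096
= 0.2256

0.2256


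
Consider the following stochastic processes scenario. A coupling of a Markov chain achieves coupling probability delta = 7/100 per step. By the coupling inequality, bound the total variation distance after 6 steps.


TV distance bound <= (1-delta)^n
= (1 - 0.0700)^6
= 0.9300^6
= 0.6470

0.6470


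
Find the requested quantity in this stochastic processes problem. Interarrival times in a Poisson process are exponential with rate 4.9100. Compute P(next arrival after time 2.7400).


P(X > t) = exp(-lambda * t)
= exp(-4.9100 * 2.7400)
= exp(-13.4534) = 1.4364e-06

1.4364e-06


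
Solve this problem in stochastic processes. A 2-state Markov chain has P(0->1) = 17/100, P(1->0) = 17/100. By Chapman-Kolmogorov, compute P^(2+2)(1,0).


P^4 = P^2 * P^2
Computing via matrix multiplication of the transition matrix.
Entry (1,0) of P^4 = 0.4051

0.4051


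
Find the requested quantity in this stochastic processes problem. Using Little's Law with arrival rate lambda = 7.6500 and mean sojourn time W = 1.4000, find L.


Little's Law: L = lambda * W
= 7.6500 * 1.4000
= 10.7100

10.7100


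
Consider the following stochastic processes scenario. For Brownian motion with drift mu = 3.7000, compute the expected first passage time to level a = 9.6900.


Expected first passage time = a/mu
= 9.6900/3.7000
= 2.6189

2.6189


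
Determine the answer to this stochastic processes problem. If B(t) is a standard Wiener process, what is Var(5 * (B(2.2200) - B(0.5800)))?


Var(alpha*(B(t)-B(s))) = alpha^2 * (t-s)
= 5^2 * (2.2200 - 0.5800)
= 25 * 1.6400
= 41.0000

41.0000


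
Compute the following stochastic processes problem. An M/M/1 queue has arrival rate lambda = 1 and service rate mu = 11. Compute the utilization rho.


rho = lambda/mu
= 1/11
= 0.0909

0.0909


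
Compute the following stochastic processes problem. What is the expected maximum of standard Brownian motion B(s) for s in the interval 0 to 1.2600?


E(max B(s)) = sqrt(2t/pi)
= sqrt(2*1.2600/pi)
= sqrt(0.8021)
= 0.8956

0.8956


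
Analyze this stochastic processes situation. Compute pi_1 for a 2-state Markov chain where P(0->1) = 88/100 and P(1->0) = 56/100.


Stationary distribution: pi_0 = p10/(p01+p10), pi_1 = p01/(p01+p10)
p01 = 0.8800, p10 = 0.5600
pi_1 = 0.6111

0.6111


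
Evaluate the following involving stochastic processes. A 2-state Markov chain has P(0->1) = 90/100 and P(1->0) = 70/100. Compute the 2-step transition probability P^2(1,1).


Computing P^2 by matrix multiplication.
P = [[0.1000, 0.9000], [0.7000, 0.3000]]
After raising P to the power 2:
P^2(1,1) = 0.7200

0.7200


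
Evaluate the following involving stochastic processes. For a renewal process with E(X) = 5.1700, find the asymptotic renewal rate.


Long-run renewal rate = 1/E(X)
= 1/5.1700
= 0.1934

0.1934


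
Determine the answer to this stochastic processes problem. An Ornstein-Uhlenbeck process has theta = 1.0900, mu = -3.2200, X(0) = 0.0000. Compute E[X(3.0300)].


E[X(t)] = mu + (X(0) - mu)*exp(-theta*t)
= -3.2200 + (0.0000 - -3.2200)*exp(-1.0900*3.0300)
= -3.2200 + 3.2200 * 0.0368
= -3.1016

-3.1016


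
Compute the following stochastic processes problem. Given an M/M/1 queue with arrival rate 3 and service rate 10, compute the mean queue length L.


rho = 3/10 = 0.3000
L = rho/(1-rho)
= 0.3000/0.7000
= 0.4286

0.4286


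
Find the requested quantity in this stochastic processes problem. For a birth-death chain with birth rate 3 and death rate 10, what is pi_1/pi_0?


For birth-death process, pi_n/pi_0 = (lambda/mu)^n
= (3/10)^1
= 0.3000

0.3000


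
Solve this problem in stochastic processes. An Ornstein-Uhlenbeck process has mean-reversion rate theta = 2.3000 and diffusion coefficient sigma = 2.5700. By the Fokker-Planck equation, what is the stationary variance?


Stationary variance = sigma^2 / (2*theta)
= 2.5700^2 / (2*2.3000)
= 6.6049 / 4.6000
= 1.4358

1.4358


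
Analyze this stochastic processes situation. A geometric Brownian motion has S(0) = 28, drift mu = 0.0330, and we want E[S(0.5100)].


E[S(t)] = S(0) * exp(mu * t)
= 28 * exp(0.0330 * 0.5100)
= 28 * 1.0170
= 28.4752

28.4752


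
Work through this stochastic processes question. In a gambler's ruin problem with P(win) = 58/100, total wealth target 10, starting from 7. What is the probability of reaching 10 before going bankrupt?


Gambler's ruin formula:
r = q/p = 0.4200/0.5800 = 0.7241
P(win) = (1 - r^i)/(1 - r^N)
= (1 - 0.7241^7)/(1 - 0.7241^10)
= 0.9326

0.9326


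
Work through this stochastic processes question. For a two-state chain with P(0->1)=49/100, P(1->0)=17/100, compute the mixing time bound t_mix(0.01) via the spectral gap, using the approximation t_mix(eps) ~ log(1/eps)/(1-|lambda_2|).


lambda_2 = |1 - p01 - p10| = |1 - 0.4900 - 0.1700| = 0.3400
t_mix ~ log(1/eps)/(1 - |lambda_2|)
= log(100)/(1 - 0.3400) = 4.6052/0.6600
= 6.9775

6.9775


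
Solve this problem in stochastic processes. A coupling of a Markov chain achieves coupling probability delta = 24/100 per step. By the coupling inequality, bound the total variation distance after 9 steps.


TV distance bound <= (1-delta)^n
= (1 - 0.2400)^9
= 0.7600^9
= 0.0846

0.0846


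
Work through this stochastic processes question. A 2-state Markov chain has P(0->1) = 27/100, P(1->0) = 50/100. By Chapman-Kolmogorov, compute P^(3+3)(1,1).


P^6 = P^3 * P^3
Computing via matrix multiplication of the transition matrix.
Entry (1,1) of P^6 = 0.3507

0.3507


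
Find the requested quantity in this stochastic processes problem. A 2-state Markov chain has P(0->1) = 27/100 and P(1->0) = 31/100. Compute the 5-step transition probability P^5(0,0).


Computing P^5 by matrix multiplication.
P = [[0.7300, 0.2700], [0.3100, 0.6900]]
After raising P to the power 5:
P^5(0,0) = 0.5406

0.5406


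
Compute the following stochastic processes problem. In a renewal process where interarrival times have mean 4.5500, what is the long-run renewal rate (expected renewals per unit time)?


Long-run renewal rate = 1/E(X)
= 1/4.5500
= 0.2198

0.2198


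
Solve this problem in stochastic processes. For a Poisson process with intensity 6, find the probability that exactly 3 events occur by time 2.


P(N(t)=k) = (lambda*t)^k * exp(-lambda*t) / k!
lambda*t = 12
= 12^3 * exp(-12) / 3!
= 1728 * 6.1442e-06 / 6
= 0.0018

0.0018


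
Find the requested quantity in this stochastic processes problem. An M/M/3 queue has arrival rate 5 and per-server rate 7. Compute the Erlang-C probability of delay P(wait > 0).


a = lambda/mu = 0.7143
rho = a/c = 0.2381
Erlang-C formula applied:
C(c,a) = 0.0389

0.0389


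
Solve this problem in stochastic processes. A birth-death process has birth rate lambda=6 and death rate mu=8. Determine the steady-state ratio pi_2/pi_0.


For birth-death process, pi_n/pi_0 = (lambda/mu)^n
= (6/8)^2
= 0.5625

0.5625


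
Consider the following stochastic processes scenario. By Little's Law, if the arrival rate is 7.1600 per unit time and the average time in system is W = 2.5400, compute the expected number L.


Little's Law: L = lambda * W
= 7.1600 * 2.5400
= 18.1864

18.1864


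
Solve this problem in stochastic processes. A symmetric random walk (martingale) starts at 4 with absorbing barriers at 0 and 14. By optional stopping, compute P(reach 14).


By optional stopping theorem: E(M at tau) = M(0) = 4
P(hit 14)*14 + P(hit 0)*0 = 4
P(hit 14) = (4 - 0)/(14 - 0) = 2/7 = 0.2857

0.2857


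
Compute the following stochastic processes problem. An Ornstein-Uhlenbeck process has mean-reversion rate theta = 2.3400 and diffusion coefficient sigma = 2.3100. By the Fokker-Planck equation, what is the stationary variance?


Stationary variance = sigma^2 / (2*theta)
= 2.3100^2 / (2*2.3400)
= 5.3361 / 4.6800
= 1.1402

1.1402


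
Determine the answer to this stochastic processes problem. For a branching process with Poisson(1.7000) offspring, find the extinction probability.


Since mu = 1.7000 > 1, extinction prob q < 1.
Solve s = exp(mu*(s-1)) iteratively.
q = 0.3088

0.3088


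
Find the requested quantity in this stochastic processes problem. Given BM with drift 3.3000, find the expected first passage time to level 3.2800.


Expected first passage time = a/mu
= 3.2800/3.3000
= 0.9939

0.9939


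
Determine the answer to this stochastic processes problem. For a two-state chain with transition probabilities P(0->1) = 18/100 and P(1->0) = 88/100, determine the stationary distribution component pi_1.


Stationary distribution: pi_0 = p10/(p01+p10), pi_1 = p01/(p01+p10)
p01 = 0.1800, p10 = 0.8800
pi_1 = 0.1698

0.1698


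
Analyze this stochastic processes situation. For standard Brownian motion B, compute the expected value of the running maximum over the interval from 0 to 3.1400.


E(max B(s)) = sqrt(2t/pi)
= sqrt(2*3.1400/pi)
= sqrt(1.9990)
= 1.4139

1.4139


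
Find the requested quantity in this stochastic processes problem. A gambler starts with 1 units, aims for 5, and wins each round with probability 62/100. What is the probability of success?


Gambler's ruin formula:
r = q/p = 0.3800/0.6200 = 0.6129
P(win) = (1 - r^i)/(1 - r^N)
= (1 - 0.6129^1)/(1 - 0.6129^5)
= 0.4237

0.4237


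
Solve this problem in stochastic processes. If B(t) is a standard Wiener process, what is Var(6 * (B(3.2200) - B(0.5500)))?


Var(alpha*(B(t)-B(s))) = alpha^2 * (t-s)
= 6^2 * (3.2200 - 0.5500)
= 36 * 2.6700
= 96.1200

96.1200


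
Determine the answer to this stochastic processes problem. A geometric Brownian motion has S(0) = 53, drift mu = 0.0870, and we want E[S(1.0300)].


E[S(t)] = S(0) * exp(mu * t)
= 53 * exp(0.0870 * 1.0300)
= 53 * 1.0937
= 57.9686

57.9686


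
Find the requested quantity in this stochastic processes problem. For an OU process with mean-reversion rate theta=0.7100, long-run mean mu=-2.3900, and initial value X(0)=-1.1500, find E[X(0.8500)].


E[X(t)] = mu + (X(0) - mu)*exp(-theta*t)
= -2.3900 + (-1.1500 - -2.3900)*exp(-0.7100*0.8500)
= -2.3900 + 1.2400 * 0.5469
= -1.7119

-1.7119


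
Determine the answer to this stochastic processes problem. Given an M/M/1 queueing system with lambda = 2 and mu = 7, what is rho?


rho = lambda/mu
= 2/7
= 0.2857

0.2857


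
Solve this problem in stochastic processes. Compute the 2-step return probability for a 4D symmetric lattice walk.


P(return in 2 steps) = P(reverse first step) = 1/(2d)
= 1/8
= 0.1250

0.1250


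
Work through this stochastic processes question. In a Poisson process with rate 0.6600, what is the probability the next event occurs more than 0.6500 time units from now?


P(X > t) = exp(-lambda * t)
= exp(-0.6600 * 0.6500)
= exp(-0.4290) = 0.6512

0.6512


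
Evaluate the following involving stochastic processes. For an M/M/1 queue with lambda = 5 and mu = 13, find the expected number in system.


rho = 5/13 = 0.3846
L = rho/(1-rho)
= 0.3846/0.6154
= 0.6250

0.6250


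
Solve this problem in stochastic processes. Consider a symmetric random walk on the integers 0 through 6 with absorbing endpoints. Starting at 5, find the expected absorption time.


For symmetric RW on 0,...,N with absorbing barriers, E(i) = i*(N-i)
E(5) = 5 * 1 = 5

5


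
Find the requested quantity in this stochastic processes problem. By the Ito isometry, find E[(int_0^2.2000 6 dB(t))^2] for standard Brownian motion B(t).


By Ito isometry: E[(int f dB)^2] = int f^2 dt
= 6^2 * 2.2000
= 36 * 2.2000 = 79.2000

79.2000


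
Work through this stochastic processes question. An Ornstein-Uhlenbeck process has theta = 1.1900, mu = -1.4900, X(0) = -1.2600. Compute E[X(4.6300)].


E[X(t)] = mu + (X(0) - mu)*exp(-theta*t)
= -1.4900 + (-1.2600 - -1.4900)*exp(-1.1900*4.6300)
= -1.4900 + 0.2300 * 0.0040
= -1.4891

-1.4891


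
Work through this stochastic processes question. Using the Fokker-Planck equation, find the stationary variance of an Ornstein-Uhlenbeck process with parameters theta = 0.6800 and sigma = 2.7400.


Stationary variance = sigma^2 / (2*theta)
= 2.7400^2 / (2*0.6800)
= 7.5076 / 1.3600
= 5.5203

5.5203


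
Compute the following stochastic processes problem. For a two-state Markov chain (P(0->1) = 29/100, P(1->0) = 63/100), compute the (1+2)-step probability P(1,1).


P^3 = P^1 * P^2
Computing via matrix multiplication of the transition matrix.
Entry (1,1) of P^3 = 0.3156

0.3156


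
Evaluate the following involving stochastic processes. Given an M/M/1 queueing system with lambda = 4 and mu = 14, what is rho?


rho = lambda/mu
= 4/14
= 0.2857

0.2857


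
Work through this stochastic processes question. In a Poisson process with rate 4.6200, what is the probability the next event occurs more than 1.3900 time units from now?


P(X > t) = exp(-lambda * t)
= exp(-4.6200 * 1.3900)
= exp(-6.4218) = 0.0016

0.0016


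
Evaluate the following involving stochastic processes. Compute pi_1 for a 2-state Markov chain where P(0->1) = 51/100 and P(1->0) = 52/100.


Stationary distribution: pi_0 = p10/(p01+p10), pi_1 = p01/(p01+p10)
p01 = 0.5100, p10 = 0.5200
pi_1 = 0.4951

0.4951


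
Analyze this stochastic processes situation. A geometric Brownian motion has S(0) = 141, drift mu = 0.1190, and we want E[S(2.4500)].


E[S(t)] = S(0) * exp(mu * t)
= 141 * exp(0.1190 * 2.4500)
= 141 * 1.3385
= 188.7286

188.7286


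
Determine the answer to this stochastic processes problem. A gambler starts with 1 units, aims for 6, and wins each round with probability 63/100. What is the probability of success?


Gambler's ruin formula:
r = q/p = 0.3700/0.6300 = 0.5873
P(win) = (1 - r^i)/(1 - r^N)
= (1 - 0.5873^1)/(1 - 0.5873^6)
= 0.4304

0.4304


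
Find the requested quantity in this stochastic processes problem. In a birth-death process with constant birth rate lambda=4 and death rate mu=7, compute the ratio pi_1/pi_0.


For birth-death process, pi_n/pi_0 = (lambda/mu)^n
= (4/7)^1
= 0.5714

0.5714


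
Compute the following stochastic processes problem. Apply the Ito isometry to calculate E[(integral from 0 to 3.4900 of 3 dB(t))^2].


By Ito isometry: E[(int f dB)^2] = int f^2 dt
= 3^2 * 3.4900
= 9 * 3.4900 = 31.4100

31.4100


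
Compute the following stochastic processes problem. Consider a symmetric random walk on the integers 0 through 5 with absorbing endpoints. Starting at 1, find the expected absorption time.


For symmetric RW on 0,...,N with absorbing barriers, E(i) = i*(N-i)
E(1) = 1 * 4 = 4

4


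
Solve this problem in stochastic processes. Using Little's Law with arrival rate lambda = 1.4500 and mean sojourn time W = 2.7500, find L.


Little's Law: L = lambda * W
= 1.4500 * 2.7500
= 3.9875

3.9875


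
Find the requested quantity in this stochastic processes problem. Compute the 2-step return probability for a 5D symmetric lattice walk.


P(return in 2 steps) = P(reverse first step) = 1/(2d)
= 1/10
= 0.1000

0.1000


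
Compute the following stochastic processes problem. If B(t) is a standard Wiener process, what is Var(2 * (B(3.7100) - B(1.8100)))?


Var(alpha*(B(t)-B(s))) = alpha^2 * (t-s)
= 2^2 * (3.7100 - 1.8100)
= 4 * 1.9000
= 7.6000

7.6000


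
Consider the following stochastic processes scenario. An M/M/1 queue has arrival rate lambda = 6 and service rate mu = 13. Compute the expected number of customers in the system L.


rho = 6/13 = 0.4615
L = rho/(1-rho)
= 0.4615/0.5385
= 0.8571

0.8571


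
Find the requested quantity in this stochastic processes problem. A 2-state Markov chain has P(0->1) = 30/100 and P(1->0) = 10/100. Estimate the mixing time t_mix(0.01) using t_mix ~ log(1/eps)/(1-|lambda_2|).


lambda_2 = |1 - p01 - p10| = |1 - 0.3000 - 0.1000| = 0.6000
t_mix ~ log(1/eps)/(1 - |lambda_2|)
= log(100)/(1 - 0.6000) = 4.6052/0.4000
= 11.5129

11.5129


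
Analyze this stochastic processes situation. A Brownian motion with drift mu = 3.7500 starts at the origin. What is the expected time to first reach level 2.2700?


Expected first passage time = a/mu
= 2.2700/3.7500
= 0.6053

0.6053


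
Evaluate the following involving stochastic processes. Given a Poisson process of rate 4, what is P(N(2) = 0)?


P(N(t)=k) = (lambda*t)^k * exp(-lambda*t) / k!
lambda*t = 8
= 8^0 * exp(-8) / 0!
= 1 * 3.3546e-04 / 1
= 3.3546e-04

3.3546e-04


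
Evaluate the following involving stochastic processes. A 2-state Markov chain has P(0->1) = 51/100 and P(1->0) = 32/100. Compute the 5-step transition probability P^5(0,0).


Computing P^5 by matrix multiplication.
P = [[0.4900, 0.5100], [0.3200, 0.6800]]
After raising P to the power 5:
P^5(0,0) = 0.3856

0.3856


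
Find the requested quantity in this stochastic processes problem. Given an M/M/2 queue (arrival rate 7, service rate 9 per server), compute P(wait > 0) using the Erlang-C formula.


a = lambda/mu = 0.7778
rho = a/c = 0.3889
Erlang-C formula applied:
C(c,a) = 0.2178

0.2178


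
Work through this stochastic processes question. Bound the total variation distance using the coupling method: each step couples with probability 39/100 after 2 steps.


TV distance bound <= (1-delta)^n
= (1 - 0.3900)^2
= 0.6100^2
= 0.3721

0.3721


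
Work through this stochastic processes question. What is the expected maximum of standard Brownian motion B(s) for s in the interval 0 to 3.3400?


E(max B(s)) = sqrt(2t/pi)
= sqrt(2*3.3400/pi)
= sqrt(2.1263)
= 1.4582

1.4582


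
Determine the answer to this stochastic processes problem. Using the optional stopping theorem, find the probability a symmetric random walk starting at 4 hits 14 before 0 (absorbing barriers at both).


By optional stopping theorem: E(M at tau) = M(0) = 4
P(hit 14)*14 + P(hit 0)*0 = 4
P(hit 14) = (4 - 0)/(14 - 0) = 2/7 = 0.2857

0.2857


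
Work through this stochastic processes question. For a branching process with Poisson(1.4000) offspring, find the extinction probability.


Since mu = 1.4000 > 1, extinction prob q < 1.
Solve s = exp(mu*(s-1)) iteratively.
q = 0.4890

0.4890


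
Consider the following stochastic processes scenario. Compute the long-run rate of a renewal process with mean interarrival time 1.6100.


Long-run renewal rate = 1/E(X)
= 1/1.6100
= 0.6211

0.6211


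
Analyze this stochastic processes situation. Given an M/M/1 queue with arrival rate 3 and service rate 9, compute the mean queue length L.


rho = 3/9 = 0.3333
L = rho/(1-rho)
= 0.3333/0.6667
= 0.5000

0.5000


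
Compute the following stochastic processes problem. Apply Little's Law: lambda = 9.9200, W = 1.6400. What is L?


Little's Law: L = lambda * W
= 9.9200 * 1.6400
= 16.2688

16.2688


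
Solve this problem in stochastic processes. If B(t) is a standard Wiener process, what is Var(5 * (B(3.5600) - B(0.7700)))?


Var(alpha*(B(t)-B(s))) = alpha^2 * (t-s)
= 5^2 * (3.5600 - 0.7700)
= 25 * 2.7900
= 69.7500

69.7500


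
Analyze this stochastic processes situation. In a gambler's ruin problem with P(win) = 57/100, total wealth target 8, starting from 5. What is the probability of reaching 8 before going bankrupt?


Gambler's ruin formula:
r = q/p = 0.4300/0.5700 = 0.7544
P(win) = (1 - r^i)/(1 - r^N)
= (1 - 0.7544^5)/(1 - 0.7544^8)
= 0.8442

0.8442


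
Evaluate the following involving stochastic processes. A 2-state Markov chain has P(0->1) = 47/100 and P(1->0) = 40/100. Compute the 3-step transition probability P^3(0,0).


Computing P^3 by matrix multiplication.
P = [[0.5300, 0.4700], [0.4000, 0.6000]]
After raising P to the power 3:
P^3(0,0) = 0.4610

0.4610


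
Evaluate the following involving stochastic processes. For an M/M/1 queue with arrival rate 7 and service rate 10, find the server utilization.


rho = lambda/mu
= 7/10
= 0.7000

0.7000


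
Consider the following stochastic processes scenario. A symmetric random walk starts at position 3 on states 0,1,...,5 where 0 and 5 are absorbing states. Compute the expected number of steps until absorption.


For symmetric RW on 0,...,N with absorbing barriers, E(i) = i*(N-i)
E(3) = 3 * 2 = 6

6


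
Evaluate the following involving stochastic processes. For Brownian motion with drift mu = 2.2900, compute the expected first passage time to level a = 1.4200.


Expected first passage time = a/mu
= 1.4200/2.2900
= 0.6201

0.6201


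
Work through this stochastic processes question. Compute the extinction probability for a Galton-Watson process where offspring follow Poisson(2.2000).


Since mu = 2.2000 > 1, extinction prob q < 1.
Solve s = exp(mu*(s-1)) iteratively.
q = 0.1563

0.1563


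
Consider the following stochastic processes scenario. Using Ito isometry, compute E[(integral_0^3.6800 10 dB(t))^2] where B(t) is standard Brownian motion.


By Ito isometry: E[(int f dB)^2] = int f^2 dt
= 10^2 * 3.6800
= 100 * 3.6800 = 368.0000

368.0000


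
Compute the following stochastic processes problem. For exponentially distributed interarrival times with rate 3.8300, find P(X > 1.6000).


P(X > t) = exp(-lambda * t)
= exp(-3.8300 * 1.6000)
= exp(-6.1280) = 0.0022

0.0022


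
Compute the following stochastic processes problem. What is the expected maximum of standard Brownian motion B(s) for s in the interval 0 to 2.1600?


E(max B(s)) = sqrt(2t/pi)
= sqrt(2*2.1600/pi)
= sqrt(1.3751)
= 1.1726

1.1726


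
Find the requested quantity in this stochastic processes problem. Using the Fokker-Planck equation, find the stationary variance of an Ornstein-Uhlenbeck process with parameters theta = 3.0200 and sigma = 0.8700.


Stationary variance = sigma^2 / (2*theta)
= 0.8700^2 / (2*3.0200)
= 0.7569 / 6.0400
= 0.1253

0.1253


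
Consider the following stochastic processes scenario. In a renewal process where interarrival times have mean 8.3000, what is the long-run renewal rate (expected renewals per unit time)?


Long-run renewal rate = 1/E(X)
= 1/8.3000
= 0.1205

0.1205
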